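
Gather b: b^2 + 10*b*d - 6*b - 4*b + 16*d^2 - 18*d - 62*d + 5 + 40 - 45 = b^2 + b*(10*d - 10) + 16*d^2 - 80*d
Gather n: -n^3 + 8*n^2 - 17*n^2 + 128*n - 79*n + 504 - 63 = -n^3 - 9*n^2 + 49*n + 441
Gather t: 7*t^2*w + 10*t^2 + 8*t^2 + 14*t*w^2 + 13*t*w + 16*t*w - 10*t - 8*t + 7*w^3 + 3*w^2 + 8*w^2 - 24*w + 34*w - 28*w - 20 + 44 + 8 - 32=t^2*(7*w + 18) + t*(14*w^2 + 29*w - 18) + 7*w^3 + 11*w^2 - 18*w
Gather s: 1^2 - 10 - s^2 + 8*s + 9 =-s^2 + 8*s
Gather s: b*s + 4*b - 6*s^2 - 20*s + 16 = 4*b - 6*s^2 + s*(b - 20) + 16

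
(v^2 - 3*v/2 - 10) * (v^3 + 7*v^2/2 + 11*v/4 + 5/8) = v^5 + 2*v^4 - 25*v^3/2 - 77*v^2/2 - 455*v/16 - 25/4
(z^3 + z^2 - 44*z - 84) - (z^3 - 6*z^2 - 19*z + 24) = 7*z^2 - 25*z - 108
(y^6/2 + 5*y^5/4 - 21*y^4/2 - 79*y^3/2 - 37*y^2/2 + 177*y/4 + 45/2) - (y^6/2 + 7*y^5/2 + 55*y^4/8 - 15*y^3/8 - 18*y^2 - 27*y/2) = -9*y^5/4 - 139*y^4/8 - 301*y^3/8 - y^2/2 + 231*y/4 + 45/2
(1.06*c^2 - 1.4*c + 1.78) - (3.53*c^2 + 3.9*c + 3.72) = -2.47*c^2 - 5.3*c - 1.94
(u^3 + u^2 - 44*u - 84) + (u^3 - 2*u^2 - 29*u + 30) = 2*u^3 - u^2 - 73*u - 54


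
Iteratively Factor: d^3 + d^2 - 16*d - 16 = (d + 4)*(d^2 - 3*d - 4) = (d + 1)*(d + 4)*(d - 4)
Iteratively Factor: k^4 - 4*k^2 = (k - 2)*(k^3 + 2*k^2) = k*(k - 2)*(k^2 + 2*k) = k^2*(k - 2)*(k + 2)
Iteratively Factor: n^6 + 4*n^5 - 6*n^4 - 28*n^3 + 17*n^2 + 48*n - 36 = (n + 3)*(n^5 + n^4 - 9*n^3 - n^2 + 20*n - 12) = (n + 2)*(n + 3)*(n^4 - n^3 - 7*n^2 + 13*n - 6) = (n - 2)*(n + 2)*(n + 3)*(n^3 + n^2 - 5*n + 3) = (n - 2)*(n - 1)*(n + 2)*(n + 3)*(n^2 + 2*n - 3) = (n - 2)*(n - 1)^2*(n + 2)*(n + 3)*(n + 3)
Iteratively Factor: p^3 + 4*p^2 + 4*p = (p + 2)*(p^2 + 2*p) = p*(p + 2)*(p + 2)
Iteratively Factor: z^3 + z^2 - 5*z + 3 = (z + 3)*(z^2 - 2*z + 1) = (z - 1)*(z + 3)*(z - 1)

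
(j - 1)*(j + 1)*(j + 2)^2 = j^4 + 4*j^3 + 3*j^2 - 4*j - 4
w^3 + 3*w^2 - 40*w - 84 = (w - 6)*(w + 2)*(w + 7)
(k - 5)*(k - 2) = k^2 - 7*k + 10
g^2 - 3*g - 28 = (g - 7)*(g + 4)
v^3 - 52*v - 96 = (v - 8)*(v + 2)*(v + 6)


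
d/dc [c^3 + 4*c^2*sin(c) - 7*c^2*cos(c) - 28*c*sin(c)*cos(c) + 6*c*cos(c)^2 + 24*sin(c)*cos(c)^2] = 7*c^2*sin(c) + 4*c^2*cos(c) + 3*c^2 + 8*c*sin(c) - 6*c*sin(2*c) - 14*c*cos(c) - 28*c*cos(2*c) - 14*sin(2*c) + 6*cos(c) + 3*cos(2*c) + 18*cos(3*c) + 3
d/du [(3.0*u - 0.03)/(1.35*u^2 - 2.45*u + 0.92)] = (-4.05*u^2 + 0.0810000000000004*u + 2.6865)/(1.8225*u^4 - 6.615*u^3 + 8.4865*u^2 - 4.508*u + 0.8464)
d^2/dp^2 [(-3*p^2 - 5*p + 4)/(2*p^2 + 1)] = 2*(-20*p^3 + 66*p^2 + 30*p - 11)/(8*p^6 + 12*p^4 + 6*p^2 + 1)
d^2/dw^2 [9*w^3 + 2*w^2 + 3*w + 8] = 54*w + 4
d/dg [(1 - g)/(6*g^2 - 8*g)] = (3*g^2 - 6*g + 4)/(2*g^2*(9*g^2 - 24*g + 16))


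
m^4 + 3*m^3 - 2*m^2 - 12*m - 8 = (m - 2)*(m + 1)*(m + 2)^2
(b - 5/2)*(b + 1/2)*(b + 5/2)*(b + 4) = b^4 + 9*b^3/2 - 17*b^2/4 - 225*b/8 - 25/2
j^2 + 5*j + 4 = (j + 1)*(j + 4)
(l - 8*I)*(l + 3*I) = l^2 - 5*I*l + 24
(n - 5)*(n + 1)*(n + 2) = n^3 - 2*n^2 - 13*n - 10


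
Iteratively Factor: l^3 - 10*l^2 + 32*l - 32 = (l - 4)*(l^2 - 6*l + 8) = (l - 4)*(l - 2)*(l - 4)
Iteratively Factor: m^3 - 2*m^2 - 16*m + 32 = (m + 4)*(m^2 - 6*m + 8) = (m - 2)*(m + 4)*(m - 4)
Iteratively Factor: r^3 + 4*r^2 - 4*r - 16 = (r + 4)*(r^2 - 4) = (r - 2)*(r + 4)*(r + 2)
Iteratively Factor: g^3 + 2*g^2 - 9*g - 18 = (g + 3)*(g^2 - g - 6) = (g - 3)*(g + 3)*(g + 2)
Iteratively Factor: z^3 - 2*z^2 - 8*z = (z + 2)*(z^2 - 4*z) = z*(z + 2)*(z - 4)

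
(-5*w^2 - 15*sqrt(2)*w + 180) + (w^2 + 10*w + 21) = -4*w^2 - 15*sqrt(2)*w + 10*w + 201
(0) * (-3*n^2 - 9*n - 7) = 0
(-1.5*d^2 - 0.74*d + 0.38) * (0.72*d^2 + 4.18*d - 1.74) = -1.08*d^4 - 6.8028*d^3 - 0.2096*d^2 + 2.876*d - 0.6612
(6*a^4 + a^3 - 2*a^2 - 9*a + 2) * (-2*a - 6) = -12*a^5 - 38*a^4 - 2*a^3 + 30*a^2 + 50*a - 12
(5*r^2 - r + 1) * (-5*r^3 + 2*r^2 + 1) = -25*r^5 + 15*r^4 - 7*r^3 + 7*r^2 - r + 1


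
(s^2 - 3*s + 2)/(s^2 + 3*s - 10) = (s - 1)/(s + 5)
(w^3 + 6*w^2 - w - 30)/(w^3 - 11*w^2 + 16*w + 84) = (w^3 + 6*w^2 - w - 30)/(w^3 - 11*w^2 + 16*w + 84)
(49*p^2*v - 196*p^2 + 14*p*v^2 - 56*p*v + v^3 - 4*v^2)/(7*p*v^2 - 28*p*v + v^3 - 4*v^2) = (7*p + v)/v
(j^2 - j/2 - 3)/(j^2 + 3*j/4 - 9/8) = 4*(j - 2)/(4*j - 3)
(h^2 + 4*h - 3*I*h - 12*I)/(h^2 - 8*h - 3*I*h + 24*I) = (h + 4)/(h - 8)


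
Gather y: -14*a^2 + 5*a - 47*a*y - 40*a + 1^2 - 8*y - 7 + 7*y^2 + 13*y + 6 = -14*a^2 - 35*a + 7*y^2 + y*(5 - 47*a)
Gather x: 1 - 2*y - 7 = -2*y - 6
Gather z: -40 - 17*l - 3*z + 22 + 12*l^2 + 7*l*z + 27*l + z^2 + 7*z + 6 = 12*l^2 + 10*l + z^2 + z*(7*l + 4) - 12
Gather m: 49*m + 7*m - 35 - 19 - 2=56*m - 56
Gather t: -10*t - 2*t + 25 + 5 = 30 - 12*t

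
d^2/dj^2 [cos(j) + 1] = -cos(j)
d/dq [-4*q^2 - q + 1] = -8*q - 1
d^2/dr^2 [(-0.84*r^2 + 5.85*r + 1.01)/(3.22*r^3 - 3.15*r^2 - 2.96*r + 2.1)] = (-17.418912*r^6 + 363.93084*r^5 - 278.39154*r^4 + 158.88285*r^3 - 505.660722*r^2 + 247.71222*r + 96.379132)/(33.386248*r^9 - 97.98138*r^8 + 3.77995799999999*r^7 + 214.204725*r^6 - 131.276544*r^5 - 140.37849*r^4 + 134.148664*r^3 + 13.52358*r^2 - 39.1608*r + 9.261)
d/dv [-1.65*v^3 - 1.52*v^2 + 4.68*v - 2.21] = -4.95*v^2 - 3.04*v + 4.68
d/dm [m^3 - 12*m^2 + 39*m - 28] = 3*m^2 - 24*m + 39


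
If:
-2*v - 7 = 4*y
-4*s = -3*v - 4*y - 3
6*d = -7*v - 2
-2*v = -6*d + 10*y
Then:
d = -233/48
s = -1/32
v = 31/8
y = -59/16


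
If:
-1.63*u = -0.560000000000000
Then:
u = 0.34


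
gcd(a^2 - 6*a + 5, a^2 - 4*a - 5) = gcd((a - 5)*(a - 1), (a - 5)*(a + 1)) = a - 5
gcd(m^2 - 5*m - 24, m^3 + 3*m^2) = m + 3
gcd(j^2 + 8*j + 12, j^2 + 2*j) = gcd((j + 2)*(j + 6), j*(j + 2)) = j + 2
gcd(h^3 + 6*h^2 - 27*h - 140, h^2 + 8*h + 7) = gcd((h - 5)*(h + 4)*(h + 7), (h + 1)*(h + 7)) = h + 7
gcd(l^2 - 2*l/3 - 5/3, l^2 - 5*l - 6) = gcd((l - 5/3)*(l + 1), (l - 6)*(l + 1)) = l + 1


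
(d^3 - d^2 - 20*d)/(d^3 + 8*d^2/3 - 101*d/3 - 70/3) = 3*d*(d + 4)/(3*d^2 + 23*d + 14)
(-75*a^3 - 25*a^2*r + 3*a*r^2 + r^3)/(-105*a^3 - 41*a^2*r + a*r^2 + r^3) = (-5*a + r)/(-7*a + r)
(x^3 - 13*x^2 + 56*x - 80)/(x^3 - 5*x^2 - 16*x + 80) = (x - 4)/(x + 4)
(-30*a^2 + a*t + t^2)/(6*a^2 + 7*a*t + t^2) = (-5*a + t)/(a + t)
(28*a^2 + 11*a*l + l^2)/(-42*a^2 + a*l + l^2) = (-4*a - l)/(6*a - l)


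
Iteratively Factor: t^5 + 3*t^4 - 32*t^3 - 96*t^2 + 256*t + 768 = (t + 3)*(t^4 - 32*t^2 + 256) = (t - 4)*(t + 3)*(t^3 + 4*t^2 - 16*t - 64) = (t - 4)*(t + 3)*(t + 4)*(t^2 - 16) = (t - 4)^2*(t + 3)*(t + 4)*(t + 4)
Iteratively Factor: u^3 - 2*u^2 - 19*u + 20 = (u - 1)*(u^2 - u - 20) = (u - 1)*(u + 4)*(u - 5)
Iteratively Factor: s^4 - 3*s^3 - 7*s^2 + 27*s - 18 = (s - 3)*(s^3 - 7*s + 6) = (s - 3)*(s - 2)*(s^2 + 2*s - 3) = (s - 3)*(s - 2)*(s - 1)*(s + 3)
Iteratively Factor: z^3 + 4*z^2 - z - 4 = (z + 4)*(z^2 - 1) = (z + 1)*(z + 4)*(z - 1)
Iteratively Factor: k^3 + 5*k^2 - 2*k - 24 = (k + 3)*(k^2 + 2*k - 8) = (k - 2)*(k + 3)*(k + 4)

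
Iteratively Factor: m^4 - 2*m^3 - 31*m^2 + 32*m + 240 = (m + 4)*(m^3 - 6*m^2 - 7*m + 60) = (m + 3)*(m + 4)*(m^2 - 9*m + 20) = (m - 4)*(m + 3)*(m + 4)*(m - 5)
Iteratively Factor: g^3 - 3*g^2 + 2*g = (g)*(g^2 - 3*g + 2) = g*(g - 2)*(g - 1)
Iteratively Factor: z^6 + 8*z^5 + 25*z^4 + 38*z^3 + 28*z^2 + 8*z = (z + 1)*(z^5 + 7*z^4 + 18*z^3 + 20*z^2 + 8*z) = (z + 1)^2*(z^4 + 6*z^3 + 12*z^2 + 8*z) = (z + 1)^2*(z + 2)*(z^3 + 4*z^2 + 4*z) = (z + 1)^2*(z + 2)^2*(z^2 + 2*z) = z*(z + 1)^2*(z + 2)^2*(z + 2)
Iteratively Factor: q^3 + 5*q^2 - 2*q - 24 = (q + 4)*(q^2 + q - 6) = (q - 2)*(q + 4)*(q + 3)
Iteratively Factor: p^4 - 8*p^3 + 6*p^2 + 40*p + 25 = (p + 1)*(p^3 - 9*p^2 + 15*p + 25) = (p + 1)^2*(p^2 - 10*p + 25) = (p - 5)*(p + 1)^2*(p - 5)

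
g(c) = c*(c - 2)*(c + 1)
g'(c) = c*(c - 2) + c*(c + 1) + (c - 2)*(c + 1)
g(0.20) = -0.43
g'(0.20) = -2.28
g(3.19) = 15.91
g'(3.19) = 22.15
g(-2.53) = -17.54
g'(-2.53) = 22.26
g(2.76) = 7.89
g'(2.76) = 15.33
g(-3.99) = -71.46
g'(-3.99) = 53.74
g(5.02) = 91.27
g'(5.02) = 63.56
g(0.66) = -1.47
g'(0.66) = -2.01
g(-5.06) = -145.04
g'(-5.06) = 84.93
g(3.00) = 12.00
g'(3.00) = 19.00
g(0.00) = 0.00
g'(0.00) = -2.00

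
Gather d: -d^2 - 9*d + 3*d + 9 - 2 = -d^2 - 6*d + 7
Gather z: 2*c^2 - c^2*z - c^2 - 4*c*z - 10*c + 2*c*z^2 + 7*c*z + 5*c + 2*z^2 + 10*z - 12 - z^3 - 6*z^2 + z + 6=c^2 - 5*c - z^3 + z^2*(2*c - 4) + z*(-c^2 + 3*c + 11) - 6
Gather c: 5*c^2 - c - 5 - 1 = 5*c^2 - c - 6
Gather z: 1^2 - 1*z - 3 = -z - 2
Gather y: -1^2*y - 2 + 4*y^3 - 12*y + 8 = 4*y^3 - 13*y + 6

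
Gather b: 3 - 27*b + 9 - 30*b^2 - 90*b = -30*b^2 - 117*b + 12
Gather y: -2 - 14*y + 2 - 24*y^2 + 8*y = -24*y^2 - 6*y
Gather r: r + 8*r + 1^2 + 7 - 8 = 9*r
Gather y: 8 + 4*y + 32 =4*y + 40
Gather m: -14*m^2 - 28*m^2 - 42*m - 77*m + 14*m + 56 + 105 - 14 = -42*m^2 - 105*m + 147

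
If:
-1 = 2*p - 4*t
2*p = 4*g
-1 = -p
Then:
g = 1/2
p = 1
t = 3/4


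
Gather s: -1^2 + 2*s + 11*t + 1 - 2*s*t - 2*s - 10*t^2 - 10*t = -2*s*t - 10*t^2 + t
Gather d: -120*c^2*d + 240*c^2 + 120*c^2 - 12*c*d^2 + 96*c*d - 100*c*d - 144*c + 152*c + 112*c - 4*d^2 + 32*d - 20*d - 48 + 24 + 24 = 360*c^2 + 120*c + d^2*(-12*c - 4) + d*(-120*c^2 - 4*c + 12)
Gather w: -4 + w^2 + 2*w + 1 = w^2 + 2*w - 3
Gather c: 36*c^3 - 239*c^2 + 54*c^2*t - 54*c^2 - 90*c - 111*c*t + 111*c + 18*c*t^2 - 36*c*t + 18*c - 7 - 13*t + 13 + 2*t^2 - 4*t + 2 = 36*c^3 + c^2*(54*t - 293) + c*(18*t^2 - 147*t + 39) + 2*t^2 - 17*t + 8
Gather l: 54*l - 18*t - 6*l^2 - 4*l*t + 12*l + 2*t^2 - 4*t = -6*l^2 + l*(66 - 4*t) + 2*t^2 - 22*t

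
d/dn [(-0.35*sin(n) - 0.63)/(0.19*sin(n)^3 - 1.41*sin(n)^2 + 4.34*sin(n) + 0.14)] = (0.133*sin(n)^3 - 0.1344*sin(n)^2 - 1.7766*sin(n) + 2.6852)*cos(n)/(0.0361*sin(n)^6 - 0.5358*sin(n)^5 + 3.6373*sin(n)^4 - 12.1856*sin(n)^3 + 18.4408*sin(n)^2 + 1.2152*sin(n) + 0.0196)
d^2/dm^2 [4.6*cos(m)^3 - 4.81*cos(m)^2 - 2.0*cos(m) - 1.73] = -1.45*cos(m) + 9.62*cos(2*m) - 10.35*cos(3*m)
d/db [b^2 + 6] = 2*b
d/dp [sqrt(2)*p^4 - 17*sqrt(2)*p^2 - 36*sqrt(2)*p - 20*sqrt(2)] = sqrt(2)*(4*p^3 - 34*p - 36)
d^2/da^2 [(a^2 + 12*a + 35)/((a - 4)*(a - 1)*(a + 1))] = 2*(a^6 + 36*a^5 + 69*a^4 - 948*a^3 + 1335*a^2 + 576*a + 659)/(a^9 - 12*a^8 + 45*a^7 - 28*a^6 - 141*a^5 + 156*a^4 + 143*a^3 - 180*a^2 - 48*a + 64)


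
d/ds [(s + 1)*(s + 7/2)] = 2*s + 9/2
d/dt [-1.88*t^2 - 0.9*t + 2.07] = -3.76*t - 0.9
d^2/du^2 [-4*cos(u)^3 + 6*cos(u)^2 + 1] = 3*cos(u) - 12*cos(2*u) + 9*cos(3*u)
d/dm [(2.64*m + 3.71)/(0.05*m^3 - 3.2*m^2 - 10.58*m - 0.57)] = (-0.264*m^3 + 7.8915*m^2 + 23.744*m + 37.747)/(0.0025*m^6 - 0.32*m^5 + 9.182*m^4 + 67.655*m^3 + 115.5844*m^2 + 12.0612*m + 0.3249)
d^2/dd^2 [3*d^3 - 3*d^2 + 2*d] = 18*d - 6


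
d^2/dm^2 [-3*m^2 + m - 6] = -6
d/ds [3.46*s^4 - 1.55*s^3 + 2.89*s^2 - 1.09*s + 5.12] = 13.84*s^3 - 4.65*s^2 + 5.78*s - 1.09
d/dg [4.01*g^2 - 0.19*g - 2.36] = 8.02*g - 0.19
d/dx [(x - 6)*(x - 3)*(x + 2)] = x*(3*x - 14)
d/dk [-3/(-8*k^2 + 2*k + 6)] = 3*(1 - 8*k)/(2*(-4*k^2 + k + 3)^2)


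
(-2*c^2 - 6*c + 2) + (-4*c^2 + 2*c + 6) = -6*c^2 - 4*c + 8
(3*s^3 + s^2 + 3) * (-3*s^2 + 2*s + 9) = -9*s^5 + 3*s^4 + 29*s^3 + 6*s + 27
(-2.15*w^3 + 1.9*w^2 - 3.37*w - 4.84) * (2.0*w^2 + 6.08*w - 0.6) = -4.3*w^5 - 9.272*w^4 + 6.102*w^3 - 31.3096*w^2 - 27.4052*w + 2.904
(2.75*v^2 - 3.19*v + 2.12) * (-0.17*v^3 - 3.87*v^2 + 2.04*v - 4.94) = -0.4675*v^5 - 10.1002*v^4 + 17.5949*v^3 - 28.297*v^2 + 20.0834*v - 10.4728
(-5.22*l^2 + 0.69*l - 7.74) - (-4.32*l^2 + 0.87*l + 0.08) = -0.899999999999999*l^2 - 0.18*l - 7.82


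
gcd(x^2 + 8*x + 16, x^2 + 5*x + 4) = x + 4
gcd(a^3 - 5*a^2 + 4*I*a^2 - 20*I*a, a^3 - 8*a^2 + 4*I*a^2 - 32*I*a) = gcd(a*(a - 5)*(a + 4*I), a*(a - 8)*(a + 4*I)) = a^2 + 4*I*a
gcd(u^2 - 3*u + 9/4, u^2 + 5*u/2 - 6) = u - 3/2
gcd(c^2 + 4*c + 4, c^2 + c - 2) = c + 2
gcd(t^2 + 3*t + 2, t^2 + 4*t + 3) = t + 1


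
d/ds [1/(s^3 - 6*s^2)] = 3*(4 - s)/(s^3*(s - 6)^2)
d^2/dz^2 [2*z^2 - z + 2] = 4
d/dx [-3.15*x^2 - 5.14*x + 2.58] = -6.3*x - 5.14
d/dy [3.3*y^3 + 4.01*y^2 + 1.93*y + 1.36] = 9.9*y^2 + 8.02*y + 1.93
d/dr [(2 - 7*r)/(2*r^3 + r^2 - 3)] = (-14*r^3 - 7*r^2 + 2*r*(3*r + 1)*(7*r - 2) + 21)/(2*r^3 + r^2 - 3)^2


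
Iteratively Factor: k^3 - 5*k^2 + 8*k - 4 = (k - 1)*(k^2 - 4*k + 4) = (k - 2)*(k - 1)*(k - 2)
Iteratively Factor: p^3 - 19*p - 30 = (p + 2)*(p^2 - 2*p - 15) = (p + 2)*(p + 3)*(p - 5)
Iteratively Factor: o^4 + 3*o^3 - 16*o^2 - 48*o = (o - 4)*(o^3 + 7*o^2 + 12*o) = (o - 4)*(o + 3)*(o^2 + 4*o) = (o - 4)*(o + 3)*(o + 4)*(o)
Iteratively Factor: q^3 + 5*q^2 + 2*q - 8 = (q - 1)*(q^2 + 6*q + 8) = (q - 1)*(q + 2)*(q + 4)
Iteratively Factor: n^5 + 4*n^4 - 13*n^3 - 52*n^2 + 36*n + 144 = (n - 2)*(n^4 + 6*n^3 - n^2 - 54*n - 72) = (n - 2)*(n + 4)*(n^3 + 2*n^2 - 9*n - 18) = (n - 2)*(n + 3)*(n + 4)*(n^2 - n - 6) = (n - 2)*(n + 2)*(n + 3)*(n + 4)*(n - 3)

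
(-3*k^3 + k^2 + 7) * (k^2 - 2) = -3*k^5 + k^4 + 6*k^3 + 5*k^2 - 14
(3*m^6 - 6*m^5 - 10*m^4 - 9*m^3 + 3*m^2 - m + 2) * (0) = 0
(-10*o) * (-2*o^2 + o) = 20*o^3 - 10*o^2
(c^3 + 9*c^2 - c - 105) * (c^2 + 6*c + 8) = c^5 + 15*c^4 + 61*c^3 - 39*c^2 - 638*c - 840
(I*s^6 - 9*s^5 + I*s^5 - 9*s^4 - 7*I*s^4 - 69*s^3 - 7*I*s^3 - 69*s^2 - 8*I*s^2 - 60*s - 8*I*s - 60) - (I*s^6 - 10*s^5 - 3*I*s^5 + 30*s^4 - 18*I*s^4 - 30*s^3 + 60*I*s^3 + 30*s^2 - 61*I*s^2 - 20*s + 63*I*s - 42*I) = s^5 + 4*I*s^5 - 39*s^4 + 11*I*s^4 - 39*s^3 - 67*I*s^3 - 99*s^2 + 53*I*s^2 - 40*s - 71*I*s - 60 + 42*I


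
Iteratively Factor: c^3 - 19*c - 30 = (c + 2)*(c^2 - 2*c - 15) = (c + 2)*(c + 3)*(c - 5)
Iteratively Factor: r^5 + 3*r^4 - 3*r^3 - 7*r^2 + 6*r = (r - 1)*(r^4 + 4*r^3 + r^2 - 6*r) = (r - 1)*(r + 2)*(r^3 + 2*r^2 - 3*r) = (r - 1)^2*(r + 2)*(r^2 + 3*r) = r*(r - 1)^2*(r + 2)*(r + 3)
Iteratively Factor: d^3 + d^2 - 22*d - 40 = (d + 4)*(d^2 - 3*d - 10) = (d - 5)*(d + 4)*(d + 2)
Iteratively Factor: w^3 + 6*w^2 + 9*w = (w)*(w^2 + 6*w + 9) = w*(w + 3)*(w + 3)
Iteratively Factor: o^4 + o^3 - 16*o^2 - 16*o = (o + 4)*(o^3 - 3*o^2 - 4*o) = (o - 4)*(o + 4)*(o^2 + o) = o*(o - 4)*(o + 4)*(o + 1)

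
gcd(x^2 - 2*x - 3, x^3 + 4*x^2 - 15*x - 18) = x^2 - 2*x - 3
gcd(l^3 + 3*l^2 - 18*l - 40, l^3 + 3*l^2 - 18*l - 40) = l^3 + 3*l^2 - 18*l - 40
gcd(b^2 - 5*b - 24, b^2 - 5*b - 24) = b^2 - 5*b - 24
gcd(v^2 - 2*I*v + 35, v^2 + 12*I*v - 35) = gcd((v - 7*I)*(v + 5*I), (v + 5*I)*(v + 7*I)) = v + 5*I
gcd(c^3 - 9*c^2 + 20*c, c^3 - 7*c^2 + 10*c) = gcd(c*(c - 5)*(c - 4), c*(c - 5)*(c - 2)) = c^2 - 5*c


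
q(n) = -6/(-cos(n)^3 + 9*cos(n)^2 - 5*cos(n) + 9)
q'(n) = -6*(-3*sin(n)*cos(n)^2 + 18*sin(n)*cos(n) - 5*sin(n))/(-cos(n)^3 + 9*cos(n)^2 - 5*cos(n) + 9)^2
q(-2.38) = -0.34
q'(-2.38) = -0.26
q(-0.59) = -0.57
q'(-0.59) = 0.24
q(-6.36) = -0.50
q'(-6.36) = 0.03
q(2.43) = -0.33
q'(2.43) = 0.24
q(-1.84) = -0.55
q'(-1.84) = -0.48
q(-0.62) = -0.58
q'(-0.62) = 0.25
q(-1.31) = -0.72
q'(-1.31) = -0.05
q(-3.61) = -0.28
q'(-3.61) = 0.14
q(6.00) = -0.52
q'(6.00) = 0.12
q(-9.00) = -0.28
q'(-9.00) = -0.12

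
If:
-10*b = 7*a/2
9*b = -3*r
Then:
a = 20*r/21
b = -r/3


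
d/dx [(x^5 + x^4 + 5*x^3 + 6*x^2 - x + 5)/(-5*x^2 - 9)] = (-15*x^6 - 10*x^5 - 70*x^4 - 36*x^3 - 140*x^2 - 58*x + 9)/(25*x^4 + 90*x^2 + 81)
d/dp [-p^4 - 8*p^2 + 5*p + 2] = -4*p^3 - 16*p + 5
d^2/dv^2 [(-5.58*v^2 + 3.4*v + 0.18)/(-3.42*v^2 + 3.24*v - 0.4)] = (44.126208*v^3 - 58.4327519999999*v^2 + 39.874464*v - 10.313856)/(40.001688*v^6 - 113.689008*v^5 + 121.741056*v^4 - 60.606144*v^3 + 14.23872*v^2 - 1.5552*v + 0.064)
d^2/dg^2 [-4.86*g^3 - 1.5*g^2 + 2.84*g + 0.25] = -29.16*g - 3.0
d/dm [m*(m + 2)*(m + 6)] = 3*m^2 + 16*m + 12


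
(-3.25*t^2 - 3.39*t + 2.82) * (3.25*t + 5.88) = -10.5625*t^3 - 30.1275*t^2 - 10.7682*t + 16.5816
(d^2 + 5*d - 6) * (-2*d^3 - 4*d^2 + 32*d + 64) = -2*d^5 - 14*d^4 + 24*d^3 + 248*d^2 + 128*d - 384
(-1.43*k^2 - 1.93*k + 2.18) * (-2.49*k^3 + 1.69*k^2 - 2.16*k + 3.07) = 3.5607*k^5 + 2.389*k^4 - 5.6011*k^3 + 3.4629*k^2 - 10.6339*k + 6.6926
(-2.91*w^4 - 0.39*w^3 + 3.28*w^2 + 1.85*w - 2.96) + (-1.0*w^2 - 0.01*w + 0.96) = -2.91*w^4 - 0.39*w^3 + 2.28*w^2 + 1.84*w - 2.0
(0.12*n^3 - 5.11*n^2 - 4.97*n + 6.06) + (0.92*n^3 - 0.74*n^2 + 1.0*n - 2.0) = 1.04*n^3 - 5.85*n^2 - 3.97*n + 4.06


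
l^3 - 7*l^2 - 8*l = l*(l - 8)*(l + 1)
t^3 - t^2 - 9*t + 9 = (t - 3)*(t - 1)*(t + 3)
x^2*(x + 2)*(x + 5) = x^4 + 7*x^3 + 10*x^2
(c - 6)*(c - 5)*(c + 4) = c^3 - 7*c^2 - 14*c + 120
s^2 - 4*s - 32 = (s - 8)*(s + 4)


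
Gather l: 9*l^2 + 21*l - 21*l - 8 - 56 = 9*l^2 - 64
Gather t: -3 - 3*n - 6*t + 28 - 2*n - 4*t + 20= -5*n - 10*t + 45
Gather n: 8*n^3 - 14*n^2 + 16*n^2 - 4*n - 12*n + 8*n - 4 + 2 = 8*n^3 + 2*n^2 - 8*n - 2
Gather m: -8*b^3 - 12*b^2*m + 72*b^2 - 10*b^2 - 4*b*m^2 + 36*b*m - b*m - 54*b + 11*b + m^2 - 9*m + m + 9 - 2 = -8*b^3 + 62*b^2 - 43*b + m^2*(1 - 4*b) + m*(-12*b^2 + 35*b - 8) + 7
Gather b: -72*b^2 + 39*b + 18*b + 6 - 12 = -72*b^2 + 57*b - 6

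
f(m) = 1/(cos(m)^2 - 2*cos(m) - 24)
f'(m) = (2*sin(m)*cos(m) - 2*sin(m))/(cos(m)^2 - 2*cos(m) - 24)^2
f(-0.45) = -0.04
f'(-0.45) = 0.00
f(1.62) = -0.04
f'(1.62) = -0.00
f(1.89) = -0.04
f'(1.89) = -0.00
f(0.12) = -0.04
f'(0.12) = -0.00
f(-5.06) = -0.04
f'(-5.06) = -0.00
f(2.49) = -0.05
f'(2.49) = -0.00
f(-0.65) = -0.04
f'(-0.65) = 0.00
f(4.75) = -0.04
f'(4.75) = 0.00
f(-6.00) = -0.04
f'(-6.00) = 0.00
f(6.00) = -0.04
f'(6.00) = 0.00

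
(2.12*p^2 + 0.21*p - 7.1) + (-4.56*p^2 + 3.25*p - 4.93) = -2.44*p^2 + 3.46*p - 12.03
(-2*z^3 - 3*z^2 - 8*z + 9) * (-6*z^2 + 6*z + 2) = 12*z^5 + 6*z^4 + 26*z^3 - 108*z^2 + 38*z + 18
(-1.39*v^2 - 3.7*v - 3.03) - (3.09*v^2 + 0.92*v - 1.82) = -4.48*v^2 - 4.62*v - 1.21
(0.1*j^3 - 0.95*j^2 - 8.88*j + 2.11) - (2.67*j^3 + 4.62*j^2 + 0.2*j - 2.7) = -2.57*j^3 - 5.57*j^2 - 9.08*j + 4.81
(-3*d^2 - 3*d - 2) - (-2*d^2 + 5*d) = -d^2 - 8*d - 2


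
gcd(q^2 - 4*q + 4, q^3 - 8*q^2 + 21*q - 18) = q - 2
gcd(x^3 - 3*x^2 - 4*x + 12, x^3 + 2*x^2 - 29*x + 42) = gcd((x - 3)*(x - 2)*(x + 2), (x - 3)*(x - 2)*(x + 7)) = x^2 - 5*x + 6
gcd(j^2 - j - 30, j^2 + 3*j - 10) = j + 5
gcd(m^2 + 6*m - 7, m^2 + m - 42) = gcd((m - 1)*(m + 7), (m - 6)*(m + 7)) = m + 7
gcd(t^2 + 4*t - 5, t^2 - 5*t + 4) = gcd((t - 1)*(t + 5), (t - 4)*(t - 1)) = t - 1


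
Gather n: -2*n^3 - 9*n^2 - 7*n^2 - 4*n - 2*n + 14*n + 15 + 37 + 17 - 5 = -2*n^3 - 16*n^2 + 8*n + 64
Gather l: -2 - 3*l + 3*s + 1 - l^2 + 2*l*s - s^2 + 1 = -l^2 + l*(2*s - 3) - s^2 + 3*s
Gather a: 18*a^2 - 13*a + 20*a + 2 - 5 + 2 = 18*a^2 + 7*a - 1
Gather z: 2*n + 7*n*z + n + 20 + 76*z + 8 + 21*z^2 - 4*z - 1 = 3*n + 21*z^2 + z*(7*n + 72) + 27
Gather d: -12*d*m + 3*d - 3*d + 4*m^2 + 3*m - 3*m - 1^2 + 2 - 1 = -12*d*m + 4*m^2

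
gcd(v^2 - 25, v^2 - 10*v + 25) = v - 5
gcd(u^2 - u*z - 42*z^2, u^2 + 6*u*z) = u + 6*z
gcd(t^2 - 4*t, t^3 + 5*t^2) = t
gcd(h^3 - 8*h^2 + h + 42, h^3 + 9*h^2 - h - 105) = h - 3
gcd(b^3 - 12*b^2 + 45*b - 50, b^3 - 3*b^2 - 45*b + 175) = b^2 - 10*b + 25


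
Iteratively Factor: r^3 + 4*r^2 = (r)*(r^2 + 4*r) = r*(r + 4)*(r)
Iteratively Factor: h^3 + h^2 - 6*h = (h)*(h^2 + h - 6) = h*(h + 3)*(h - 2)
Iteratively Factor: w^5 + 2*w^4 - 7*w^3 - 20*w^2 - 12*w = (w + 1)*(w^4 + w^3 - 8*w^2 - 12*w) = (w + 1)*(w + 2)*(w^3 - w^2 - 6*w) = (w + 1)*(w + 2)^2*(w^2 - 3*w) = w*(w + 1)*(w + 2)^2*(w - 3)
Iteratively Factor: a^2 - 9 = (a + 3)*(a - 3)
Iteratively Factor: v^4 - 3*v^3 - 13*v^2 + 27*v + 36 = (v + 3)*(v^3 - 6*v^2 + 5*v + 12) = (v + 1)*(v + 3)*(v^2 - 7*v + 12) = (v - 3)*(v + 1)*(v + 3)*(v - 4)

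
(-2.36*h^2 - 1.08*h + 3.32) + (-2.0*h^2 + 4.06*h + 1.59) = -4.36*h^2 + 2.98*h + 4.91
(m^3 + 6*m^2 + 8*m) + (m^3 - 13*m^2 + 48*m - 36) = 2*m^3 - 7*m^2 + 56*m - 36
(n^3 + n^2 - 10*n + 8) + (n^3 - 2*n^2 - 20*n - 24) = 2*n^3 - n^2 - 30*n - 16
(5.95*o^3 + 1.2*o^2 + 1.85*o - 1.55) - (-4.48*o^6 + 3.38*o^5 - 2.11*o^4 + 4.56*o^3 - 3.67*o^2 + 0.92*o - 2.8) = 4.48*o^6 - 3.38*o^5 + 2.11*o^4 + 1.39*o^3 + 4.87*o^2 + 0.93*o + 1.25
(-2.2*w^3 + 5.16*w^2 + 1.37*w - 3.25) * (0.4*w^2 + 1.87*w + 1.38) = -0.88*w^5 - 2.05*w^4 + 7.1612*w^3 + 8.3827*w^2 - 4.1869*w - 4.485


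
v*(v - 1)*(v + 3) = v^3 + 2*v^2 - 3*v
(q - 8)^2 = q^2 - 16*q + 64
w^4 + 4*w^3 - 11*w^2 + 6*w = w*(w - 1)^2*(w + 6)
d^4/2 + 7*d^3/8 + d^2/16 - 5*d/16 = d*(d/2 + 1/2)*(d - 1/2)*(d + 5/4)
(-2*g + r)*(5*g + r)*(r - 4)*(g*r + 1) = -10*g^3*r^2 + 40*g^3*r + 3*g^2*r^3 - 12*g^2*r^2 - 10*g^2*r + 40*g^2 + g*r^4 - 4*g*r^3 + 3*g*r^2 - 12*g*r + r^3 - 4*r^2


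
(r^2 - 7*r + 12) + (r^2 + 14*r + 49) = 2*r^2 + 7*r + 61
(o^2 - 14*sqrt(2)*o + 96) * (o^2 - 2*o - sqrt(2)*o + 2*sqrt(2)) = o^4 - 15*sqrt(2)*o^3 - 2*o^3 + 30*sqrt(2)*o^2 + 124*o^2 - 248*o - 96*sqrt(2)*o + 192*sqrt(2)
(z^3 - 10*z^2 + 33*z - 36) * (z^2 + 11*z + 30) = z^5 + z^4 - 47*z^3 + 27*z^2 + 594*z - 1080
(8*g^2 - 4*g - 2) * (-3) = -24*g^2 + 12*g + 6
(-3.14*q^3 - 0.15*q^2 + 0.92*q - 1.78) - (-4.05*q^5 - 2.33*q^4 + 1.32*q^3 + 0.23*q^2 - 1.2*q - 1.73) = 4.05*q^5 + 2.33*q^4 - 4.46*q^3 - 0.38*q^2 + 2.12*q - 0.05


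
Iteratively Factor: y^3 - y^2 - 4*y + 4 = (y + 2)*(y^2 - 3*y + 2) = (y - 1)*(y + 2)*(y - 2)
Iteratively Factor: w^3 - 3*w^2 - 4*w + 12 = (w + 2)*(w^2 - 5*w + 6) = (w - 2)*(w + 2)*(w - 3)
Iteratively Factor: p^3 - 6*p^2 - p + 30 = (p - 3)*(p^2 - 3*p - 10) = (p - 5)*(p - 3)*(p + 2)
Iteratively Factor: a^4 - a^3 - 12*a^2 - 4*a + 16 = (a + 2)*(a^3 - 3*a^2 - 6*a + 8) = (a + 2)^2*(a^2 - 5*a + 4) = (a - 4)*(a + 2)^2*(a - 1)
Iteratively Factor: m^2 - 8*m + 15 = (m - 3)*(m - 5)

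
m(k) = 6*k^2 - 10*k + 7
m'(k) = 12*k - 10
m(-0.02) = 7.20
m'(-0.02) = -10.24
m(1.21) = 3.68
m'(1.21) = 4.52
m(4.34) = 76.61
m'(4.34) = 42.08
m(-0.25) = 9.88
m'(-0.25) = -13.00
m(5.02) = 108.00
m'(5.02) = 50.24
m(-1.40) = 32.76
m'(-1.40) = -26.80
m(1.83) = 8.79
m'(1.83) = 11.96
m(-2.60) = 73.56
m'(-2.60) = -41.20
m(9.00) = 403.00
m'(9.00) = 98.00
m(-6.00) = 283.00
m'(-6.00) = -82.00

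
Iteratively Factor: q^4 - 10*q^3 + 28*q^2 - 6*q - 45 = (q - 5)*(q^3 - 5*q^2 + 3*q + 9) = (q - 5)*(q - 3)*(q^2 - 2*q - 3) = (q - 5)*(q - 3)*(q + 1)*(q - 3)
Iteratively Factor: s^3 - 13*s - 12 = (s + 3)*(s^2 - 3*s - 4) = (s + 1)*(s + 3)*(s - 4)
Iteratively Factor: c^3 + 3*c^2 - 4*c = (c - 1)*(c^2 + 4*c) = c*(c - 1)*(c + 4)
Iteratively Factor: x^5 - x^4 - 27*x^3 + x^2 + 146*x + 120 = (x - 5)*(x^4 + 4*x^3 - 7*x^2 - 34*x - 24) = (x - 5)*(x + 1)*(x^3 + 3*x^2 - 10*x - 24) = (x - 5)*(x + 1)*(x + 2)*(x^2 + x - 12) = (x - 5)*(x - 3)*(x + 1)*(x + 2)*(x + 4)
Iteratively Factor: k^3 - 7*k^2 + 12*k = (k)*(k^2 - 7*k + 12) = k*(k - 3)*(k - 4)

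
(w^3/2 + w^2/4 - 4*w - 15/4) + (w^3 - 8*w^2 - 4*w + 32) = 3*w^3/2 - 31*w^2/4 - 8*w + 113/4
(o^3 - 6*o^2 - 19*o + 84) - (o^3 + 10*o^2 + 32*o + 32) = -16*o^2 - 51*o + 52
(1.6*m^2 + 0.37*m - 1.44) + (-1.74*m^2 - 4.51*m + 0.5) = -0.14*m^2 - 4.14*m - 0.94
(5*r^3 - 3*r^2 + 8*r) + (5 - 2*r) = 5*r^3 - 3*r^2 + 6*r + 5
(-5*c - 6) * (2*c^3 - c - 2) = -10*c^4 - 12*c^3 + 5*c^2 + 16*c + 12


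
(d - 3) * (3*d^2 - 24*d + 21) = 3*d^3 - 33*d^2 + 93*d - 63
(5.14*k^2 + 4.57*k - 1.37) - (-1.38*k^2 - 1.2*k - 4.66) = 6.52*k^2 + 5.77*k + 3.29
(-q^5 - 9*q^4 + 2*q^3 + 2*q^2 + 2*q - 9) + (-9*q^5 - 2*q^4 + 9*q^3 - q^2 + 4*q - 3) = -10*q^5 - 11*q^4 + 11*q^3 + q^2 + 6*q - 12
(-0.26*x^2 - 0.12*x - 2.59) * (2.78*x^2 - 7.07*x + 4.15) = -0.7228*x^4 + 1.5046*x^3 - 7.4308*x^2 + 17.8133*x - 10.7485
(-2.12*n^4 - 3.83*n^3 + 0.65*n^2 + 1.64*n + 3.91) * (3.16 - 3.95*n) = 8.374*n^5 + 8.4293*n^4 - 14.6703*n^3 - 4.424*n^2 - 10.2621*n + 12.3556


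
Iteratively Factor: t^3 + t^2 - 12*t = (t + 4)*(t^2 - 3*t) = t*(t + 4)*(t - 3)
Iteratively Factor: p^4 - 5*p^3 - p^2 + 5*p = (p)*(p^3 - 5*p^2 - p + 5) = p*(p + 1)*(p^2 - 6*p + 5) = p*(p - 5)*(p + 1)*(p - 1)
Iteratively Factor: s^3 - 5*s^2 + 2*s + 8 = (s - 2)*(s^2 - 3*s - 4) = (s - 2)*(s + 1)*(s - 4)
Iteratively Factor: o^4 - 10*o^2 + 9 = (o - 3)*(o^3 + 3*o^2 - o - 3) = (o - 3)*(o + 1)*(o^2 + 2*o - 3) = (o - 3)*(o - 1)*(o + 1)*(o + 3)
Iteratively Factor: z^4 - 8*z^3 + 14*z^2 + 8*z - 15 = (z + 1)*(z^3 - 9*z^2 + 23*z - 15) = (z - 5)*(z + 1)*(z^2 - 4*z + 3) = (z - 5)*(z - 3)*(z + 1)*(z - 1)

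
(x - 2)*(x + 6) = x^2 + 4*x - 12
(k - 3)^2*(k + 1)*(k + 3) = k^4 - 2*k^3 - 12*k^2 + 18*k + 27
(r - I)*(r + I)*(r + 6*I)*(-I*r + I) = -I*r^4 + 6*r^3 + I*r^3 - 6*r^2 - I*r^2 + 6*r + I*r - 6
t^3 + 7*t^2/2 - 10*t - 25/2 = (t - 5/2)*(t + 1)*(t + 5)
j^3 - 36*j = j*(j - 6)*(j + 6)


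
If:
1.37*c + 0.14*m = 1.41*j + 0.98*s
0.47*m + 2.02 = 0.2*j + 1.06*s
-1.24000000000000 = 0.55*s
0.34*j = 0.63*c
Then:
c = 0.79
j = 1.47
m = -8.76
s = -2.25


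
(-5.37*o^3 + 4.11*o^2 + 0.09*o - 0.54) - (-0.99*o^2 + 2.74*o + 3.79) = -5.37*o^3 + 5.1*o^2 - 2.65*o - 4.33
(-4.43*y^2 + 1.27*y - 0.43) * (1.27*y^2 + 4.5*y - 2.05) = -5.6261*y^4 - 18.3221*y^3 + 14.2504*y^2 - 4.5385*y + 0.8815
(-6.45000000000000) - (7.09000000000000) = -13.5400000000000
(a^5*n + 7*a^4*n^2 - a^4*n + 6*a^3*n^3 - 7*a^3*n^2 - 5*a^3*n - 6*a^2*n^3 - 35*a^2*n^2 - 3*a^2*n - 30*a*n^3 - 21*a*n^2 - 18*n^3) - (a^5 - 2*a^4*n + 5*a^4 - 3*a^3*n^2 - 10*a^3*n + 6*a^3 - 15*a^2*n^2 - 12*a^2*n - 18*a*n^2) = a^5*n - a^5 + 7*a^4*n^2 + a^4*n - 5*a^4 + 6*a^3*n^3 - 4*a^3*n^2 + 5*a^3*n - 6*a^3 - 6*a^2*n^3 - 20*a^2*n^2 + 9*a^2*n - 30*a*n^3 - 3*a*n^2 - 18*n^3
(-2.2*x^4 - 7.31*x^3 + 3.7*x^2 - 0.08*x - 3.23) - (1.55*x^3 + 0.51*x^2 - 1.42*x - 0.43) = -2.2*x^4 - 8.86*x^3 + 3.19*x^2 + 1.34*x - 2.8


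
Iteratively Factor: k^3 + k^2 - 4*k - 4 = (k + 1)*(k^2 - 4) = (k - 2)*(k + 1)*(k + 2)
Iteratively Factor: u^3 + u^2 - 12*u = (u - 3)*(u^2 + 4*u) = (u - 3)*(u + 4)*(u)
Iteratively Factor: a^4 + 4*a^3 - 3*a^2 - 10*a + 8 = (a + 4)*(a^3 - 3*a + 2) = (a - 1)*(a + 4)*(a^2 + a - 2) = (a - 1)^2*(a + 4)*(a + 2)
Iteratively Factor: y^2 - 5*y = (y)*(y - 5)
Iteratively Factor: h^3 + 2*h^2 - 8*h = (h - 2)*(h^2 + 4*h) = (h - 2)*(h + 4)*(h)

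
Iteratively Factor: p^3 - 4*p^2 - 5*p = (p + 1)*(p^2 - 5*p) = p*(p + 1)*(p - 5)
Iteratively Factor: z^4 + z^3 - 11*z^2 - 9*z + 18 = (z + 3)*(z^3 - 2*z^2 - 5*z + 6) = (z + 2)*(z + 3)*(z^2 - 4*z + 3) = (z - 3)*(z + 2)*(z + 3)*(z - 1)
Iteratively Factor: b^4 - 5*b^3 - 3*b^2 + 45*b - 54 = (b - 3)*(b^3 - 2*b^2 - 9*b + 18) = (b - 3)^2*(b^2 + b - 6) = (b - 3)^2*(b - 2)*(b + 3)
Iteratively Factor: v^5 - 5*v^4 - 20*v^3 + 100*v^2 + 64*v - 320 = (v - 2)*(v^4 - 3*v^3 - 26*v^2 + 48*v + 160) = (v - 2)*(v + 4)*(v^3 - 7*v^2 + 2*v + 40) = (v - 2)*(v + 2)*(v + 4)*(v^2 - 9*v + 20) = (v - 5)*(v - 2)*(v + 2)*(v + 4)*(v - 4)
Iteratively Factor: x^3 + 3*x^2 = (x)*(x^2 + 3*x) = x*(x + 3)*(x)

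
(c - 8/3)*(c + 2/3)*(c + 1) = c^3 - c^2 - 34*c/9 - 16/9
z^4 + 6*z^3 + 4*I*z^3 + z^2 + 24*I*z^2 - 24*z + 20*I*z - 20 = (z + 1)*(z + 5)*(z + 2*I)^2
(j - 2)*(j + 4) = j^2 + 2*j - 8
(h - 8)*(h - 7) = h^2 - 15*h + 56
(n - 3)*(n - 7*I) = n^2 - 3*n - 7*I*n + 21*I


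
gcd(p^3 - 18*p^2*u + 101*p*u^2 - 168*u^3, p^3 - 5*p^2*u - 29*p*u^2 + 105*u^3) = p^2 - 10*p*u + 21*u^2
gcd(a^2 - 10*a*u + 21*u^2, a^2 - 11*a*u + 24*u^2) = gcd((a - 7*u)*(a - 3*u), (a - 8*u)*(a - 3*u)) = -a + 3*u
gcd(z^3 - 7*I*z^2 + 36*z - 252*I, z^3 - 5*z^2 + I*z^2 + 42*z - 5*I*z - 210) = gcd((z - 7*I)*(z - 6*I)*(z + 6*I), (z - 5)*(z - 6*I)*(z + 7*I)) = z - 6*I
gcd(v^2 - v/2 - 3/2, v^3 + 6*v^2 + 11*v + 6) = v + 1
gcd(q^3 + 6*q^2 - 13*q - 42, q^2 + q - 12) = q - 3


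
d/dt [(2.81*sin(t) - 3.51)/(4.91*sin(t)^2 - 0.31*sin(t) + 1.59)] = (-13.7971*sin(t)^2 + 34.4682*sin(t) + 3.3798)*cos(t)/(24.1081*sin(t)^4 - 3.0442*sin(t)^3 + 15.7099*sin(t)^2 - 0.9858*sin(t) + 2.5281)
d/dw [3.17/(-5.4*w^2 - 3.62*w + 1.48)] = (34.236*w + 11.4754)/(5.4*w^2 + 3.62*w - 1.48)^2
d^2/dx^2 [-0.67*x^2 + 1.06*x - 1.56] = -1.34000000000000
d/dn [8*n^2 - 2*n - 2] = 16*n - 2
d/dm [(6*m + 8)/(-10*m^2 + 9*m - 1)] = 2*(30*m^2 + 80*m - 39)/(100*m^4 - 180*m^3 + 101*m^2 - 18*m + 1)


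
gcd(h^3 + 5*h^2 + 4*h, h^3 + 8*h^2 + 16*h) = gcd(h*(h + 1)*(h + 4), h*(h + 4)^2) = h^2 + 4*h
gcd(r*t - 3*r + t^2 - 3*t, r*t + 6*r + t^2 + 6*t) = r + t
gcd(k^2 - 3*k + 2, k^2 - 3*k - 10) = 1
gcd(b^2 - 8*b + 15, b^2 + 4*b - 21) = b - 3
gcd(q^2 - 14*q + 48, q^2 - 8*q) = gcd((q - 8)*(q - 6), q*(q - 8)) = q - 8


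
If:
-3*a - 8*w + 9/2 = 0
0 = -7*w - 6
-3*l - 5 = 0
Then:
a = 53/14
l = -5/3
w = -6/7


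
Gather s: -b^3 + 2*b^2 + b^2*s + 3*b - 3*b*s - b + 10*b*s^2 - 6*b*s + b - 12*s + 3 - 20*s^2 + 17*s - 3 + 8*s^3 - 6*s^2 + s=-b^3 + 2*b^2 + 3*b + 8*s^3 + s^2*(10*b - 26) + s*(b^2 - 9*b + 6)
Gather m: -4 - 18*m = -18*m - 4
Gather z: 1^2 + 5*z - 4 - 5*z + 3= 0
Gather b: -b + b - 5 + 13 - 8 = 0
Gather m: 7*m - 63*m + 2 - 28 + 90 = 64 - 56*m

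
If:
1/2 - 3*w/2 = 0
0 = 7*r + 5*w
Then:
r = -5/21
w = 1/3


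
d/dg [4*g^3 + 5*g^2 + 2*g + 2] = 12*g^2 + 10*g + 2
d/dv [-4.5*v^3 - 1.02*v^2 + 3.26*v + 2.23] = -13.5*v^2 - 2.04*v + 3.26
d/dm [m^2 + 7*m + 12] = 2*m + 7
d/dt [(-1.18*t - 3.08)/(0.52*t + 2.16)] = (-0.492544*t - 2.045952)/(0.52*t + 2.16)^3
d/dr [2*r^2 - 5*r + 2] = 4*r - 5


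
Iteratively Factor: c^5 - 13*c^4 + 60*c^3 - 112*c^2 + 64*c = (c - 4)*(c^4 - 9*c^3 + 24*c^2 - 16*c) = (c - 4)^2*(c^3 - 5*c^2 + 4*c) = c*(c - 4)^2*(c^2 - 5*c + 4) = c*(c - 4)^2*(c - 1)*(c - 4)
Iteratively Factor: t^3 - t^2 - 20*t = (t + 4)*(t^2 - 5*t) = (t - 5)*(t + 4)*(t)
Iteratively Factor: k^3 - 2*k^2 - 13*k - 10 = (k + 2)*(k^2 - 4*k - 5) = (k + 1)*(k + 2)*(k - 5)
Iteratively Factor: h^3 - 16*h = (h)*(h^2 - 16) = h*(h - 4)*(h + 4)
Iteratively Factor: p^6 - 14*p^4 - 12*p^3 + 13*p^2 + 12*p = (p)*(p^5 - 14*p^3 - 12*p^2 + 13*p + 12) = p*(p - 1)*(p^4 + p^3 - 13*p^2 - 25*p - 12) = p*(p - 1)*(p + 3)*(p^3 - 2*p^2 - 7*p - 4) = p*(p - 1)*(p + 1)*(p + 3)*(p^2 - 3*p - 4) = p*(p - 4)*(p - 1)*(p + 1)*(p + 3)*(p + 1)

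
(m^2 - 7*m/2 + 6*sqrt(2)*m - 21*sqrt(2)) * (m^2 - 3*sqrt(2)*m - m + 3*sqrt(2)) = m^4 - 9*m^3/2 + 3*sqrt(2)*m^3 - 65*m^2/2 - 27*sqrt(2)*m^2/2 + 21*sqrt(2)*m/2 + 162*m - 126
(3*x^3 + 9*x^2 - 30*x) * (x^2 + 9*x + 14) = 3*x^5 + 36*x^4 + 93*x^3 - 144*x^2 - 420*x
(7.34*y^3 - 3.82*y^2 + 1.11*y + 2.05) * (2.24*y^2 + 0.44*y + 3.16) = 16.4416*y^5 - 5.3272*y^4 + 24.0*y^3 - 6.9908*y^2 + 4.4096*y + 6.478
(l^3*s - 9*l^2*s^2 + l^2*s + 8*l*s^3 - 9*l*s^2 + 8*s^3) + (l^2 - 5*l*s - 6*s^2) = l^3*s - 9*l^2*s^2 + l^2*s + l^2 + 8*l*s^3 - 9*l*s^2 - 5*l*s + 8*s^3 - 6*s^2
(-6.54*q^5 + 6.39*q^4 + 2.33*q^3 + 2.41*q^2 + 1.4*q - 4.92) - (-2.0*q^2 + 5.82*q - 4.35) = -6.54*q^5 + 6.39*q^4 + 2.33*q^3 + 4.41*q^2 - 4.42*q - 0.57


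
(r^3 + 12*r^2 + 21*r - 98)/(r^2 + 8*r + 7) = (r^2 + 5*r - 14)/(r + 1)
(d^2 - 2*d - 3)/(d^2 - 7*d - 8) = (d - 3)/(d - 8)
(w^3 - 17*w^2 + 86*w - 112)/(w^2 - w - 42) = (w^2 - 10*w + 16)/(w + 6)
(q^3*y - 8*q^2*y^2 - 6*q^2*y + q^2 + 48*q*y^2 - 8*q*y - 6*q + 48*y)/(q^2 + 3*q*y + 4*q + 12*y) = (q^3*y - 8*q^2*y^2 - 6*q^2*y + q^2 + 48*q*y^2 - 8*q*y - 6*q + 48*y)/(q^2 + 3*q*y + 4*q + 12*y)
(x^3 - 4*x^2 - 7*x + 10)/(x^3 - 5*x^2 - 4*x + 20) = (x - 1)/(x - 2)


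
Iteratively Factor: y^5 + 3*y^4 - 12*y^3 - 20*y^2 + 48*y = (y + 3)*(y^4 - 12*y^2 + 16*y) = y*(y + 3)*(y^3 - 12*y + 16) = y*(y - 2)*(y + 3)*(y^2 + 2*y - 8) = y*(y - 2)^2*(y + 3)*(y + 4)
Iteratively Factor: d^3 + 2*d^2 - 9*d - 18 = (d + 3)*(d^2 - d - 6) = (d - 3)*(d + 3)*(d + 2)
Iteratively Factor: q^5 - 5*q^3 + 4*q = (q + 2)*(q^4 - 2*q^3 - q^2 + 2*q) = (q + 1)*(q + 2)*(q^3 - 3*q^2 + 2*q) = (q - 2)*(q + 1)*(q + 2)*(q^2 - q) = (q - 2)*(q - 1)*(q + 1)*(q + 2)*(q)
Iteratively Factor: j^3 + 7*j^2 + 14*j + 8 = (j + 1)*(j^2 + 6*j + 8) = (j + 1)*(j + 2)*(j + 4)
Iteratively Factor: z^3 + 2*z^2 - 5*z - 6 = (z + 3)*(z^2 - z - 2) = (z + 1)*(z + 3)*(z - 2)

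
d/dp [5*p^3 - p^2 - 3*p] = 15*p^2 - 2*p - 3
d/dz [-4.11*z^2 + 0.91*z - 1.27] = 0.91 - 8.22*z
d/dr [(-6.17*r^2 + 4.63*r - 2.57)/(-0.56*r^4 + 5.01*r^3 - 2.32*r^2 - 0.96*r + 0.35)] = (-6.9104*r^5 + 38.6901*r^4 - 52.1494*r^3 + 55.2919*r^2 - 16.2438*r - 0.8467)/(0.3136*r^8 - 5.6112*r^7 + 27.6985*r^6 - 22.1712*r^5 - 4.6288*r^4 + 7.9614*r^3 - 0.7024*r^2 - 0.672*r + 0.1225)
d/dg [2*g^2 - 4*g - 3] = 4*g - 4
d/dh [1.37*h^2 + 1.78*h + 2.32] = 2.74*h + 1.78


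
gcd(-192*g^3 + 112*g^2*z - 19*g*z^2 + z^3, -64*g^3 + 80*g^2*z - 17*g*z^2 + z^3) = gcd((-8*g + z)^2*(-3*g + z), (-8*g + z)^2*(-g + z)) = 64*g^2 - 16*g*z + z^2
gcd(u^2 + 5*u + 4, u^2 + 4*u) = u + 4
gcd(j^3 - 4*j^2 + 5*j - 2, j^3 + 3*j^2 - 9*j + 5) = j^2 - 2*j + 1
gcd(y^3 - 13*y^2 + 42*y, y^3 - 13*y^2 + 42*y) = y^3 - 13*y^2 + 42*y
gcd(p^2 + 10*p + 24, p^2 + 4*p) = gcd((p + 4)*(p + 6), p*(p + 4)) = p + 4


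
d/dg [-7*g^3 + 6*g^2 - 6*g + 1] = -21*g^2 + 12*g - 6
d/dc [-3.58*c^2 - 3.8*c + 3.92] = -7.16*c - 3.8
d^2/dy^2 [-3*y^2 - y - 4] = -6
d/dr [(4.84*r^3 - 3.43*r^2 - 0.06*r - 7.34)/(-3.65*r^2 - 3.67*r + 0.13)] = (-17.666*r^4 - 35.5256*r^3 + 14.2567*r^2 - 54.4738*r - 26.9456)/(13.3225*r^4 + 26.791*r^3 + 12.5199*r^2 - 0.9542*r + 0.0169)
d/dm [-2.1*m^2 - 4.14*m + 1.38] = -4.2*m - 4.14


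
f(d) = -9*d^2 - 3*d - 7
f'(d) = -18*d - 3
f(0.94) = -17.77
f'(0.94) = -19.92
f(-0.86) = -11.08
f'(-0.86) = 12.48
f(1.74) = -39.47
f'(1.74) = -34.32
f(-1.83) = -31.65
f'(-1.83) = 29.94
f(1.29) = -25.85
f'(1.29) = -26.22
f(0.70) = -13.51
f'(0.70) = -15.60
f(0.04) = -7.13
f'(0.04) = -3.72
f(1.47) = -30.86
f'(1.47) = -29.46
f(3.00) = -97.00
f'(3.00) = -57.00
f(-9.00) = -709.00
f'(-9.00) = 159.00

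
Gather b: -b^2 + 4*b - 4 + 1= -b^2 + 4*b - 3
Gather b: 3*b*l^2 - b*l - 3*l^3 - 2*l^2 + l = b*(3*l^2 - l) - 3*l^3 - 2*l^2 + l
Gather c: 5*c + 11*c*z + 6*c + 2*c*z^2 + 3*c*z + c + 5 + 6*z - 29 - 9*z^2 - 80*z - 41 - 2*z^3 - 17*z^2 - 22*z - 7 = c*(2*z^2 + 14*z + 12) - 2*z^3 - 26*z^2 - 96*z - 72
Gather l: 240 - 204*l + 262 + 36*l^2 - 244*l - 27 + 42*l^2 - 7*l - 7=78*l^2 - 455*l + 468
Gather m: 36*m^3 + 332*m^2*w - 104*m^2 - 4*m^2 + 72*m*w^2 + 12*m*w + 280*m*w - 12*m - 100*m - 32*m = 36*m^3 + m^2*(332*w - 108) + m*(72*w^2 + 292*w - 144)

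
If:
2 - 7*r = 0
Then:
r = 2/7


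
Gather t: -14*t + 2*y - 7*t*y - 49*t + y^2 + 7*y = t*(-7*y - 63) + y^2 + 9*y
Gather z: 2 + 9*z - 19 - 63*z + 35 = 18 - 54*z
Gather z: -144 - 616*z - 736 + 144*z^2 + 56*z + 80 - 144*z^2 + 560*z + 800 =0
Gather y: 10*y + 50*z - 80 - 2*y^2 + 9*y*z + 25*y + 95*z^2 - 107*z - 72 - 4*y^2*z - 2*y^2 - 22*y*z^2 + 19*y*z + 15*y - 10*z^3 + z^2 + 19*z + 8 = y^2*(-4*z - 4) + y*(-22*z^2 + 28*z + 50) - 10*z^3 + 96*z^2 - 38*z - 144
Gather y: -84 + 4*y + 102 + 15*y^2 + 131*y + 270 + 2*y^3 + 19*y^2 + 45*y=2*y^3 + 34*y^2 + 180*y + 288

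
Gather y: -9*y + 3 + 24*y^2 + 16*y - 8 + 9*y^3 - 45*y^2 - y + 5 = 9*y^3 - 21*y^2 + 6*y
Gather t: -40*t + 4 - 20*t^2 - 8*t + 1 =-20*t^2 - 48*t + 5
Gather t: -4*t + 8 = 8 - 4*t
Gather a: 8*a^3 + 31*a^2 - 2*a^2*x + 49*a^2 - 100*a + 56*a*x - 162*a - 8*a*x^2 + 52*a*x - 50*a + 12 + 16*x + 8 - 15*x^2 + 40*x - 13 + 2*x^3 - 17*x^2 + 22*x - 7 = 8*a^3 + a^2*(80 - 2*x) + a*(-8*x^2 + 108*x - 312) + 2*x^3 - 32*x^2 + 78*x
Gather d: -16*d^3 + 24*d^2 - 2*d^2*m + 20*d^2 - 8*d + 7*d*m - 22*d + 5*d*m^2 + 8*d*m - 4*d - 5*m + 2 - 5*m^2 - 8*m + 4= -16*d^3 + d^2*(44 - 2*m) + d*(5*m^2 + 15*m - 34) - 5*m^2 - 13*m + 6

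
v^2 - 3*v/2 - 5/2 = (v - 5/2)*(v + 1)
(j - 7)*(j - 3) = j^2 - 10*j + 21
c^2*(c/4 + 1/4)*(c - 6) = c^4/4 - 5*c^3/4 - 3*c^2/2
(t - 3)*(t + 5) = t^2 + 2*t - 15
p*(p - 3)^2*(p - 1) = p^4 - 7*p^3 + 15*p^2 - 9*p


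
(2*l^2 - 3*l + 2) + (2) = 2*l^2 - 3*l + 4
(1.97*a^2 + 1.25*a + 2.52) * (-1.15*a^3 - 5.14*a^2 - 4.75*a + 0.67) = -2.2655*a^5 - 11.5633*a^4 - 18.6805*a^3 - 17.5704*a^2 - 11.1325*a + 1.6884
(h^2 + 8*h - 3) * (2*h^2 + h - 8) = 2*h^4 + 17*h^3 - 6*h^2 - 67*h + 24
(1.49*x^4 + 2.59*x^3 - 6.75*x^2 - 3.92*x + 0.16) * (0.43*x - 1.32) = 0.6407*x^5 - 0.8531*x^4 - 6.3213*x^3 + 7.2244*x^2 + 5.2432*x - 0.2112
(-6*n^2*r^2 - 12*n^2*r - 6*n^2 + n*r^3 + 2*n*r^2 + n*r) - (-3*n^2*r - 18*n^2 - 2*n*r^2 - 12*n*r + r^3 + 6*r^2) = -6*n^2*r^2 - 9*n^2*r + 12*n^2 + n*r^3 + 4*n*r^2 + 13*n*r - r^3 - 6*r^2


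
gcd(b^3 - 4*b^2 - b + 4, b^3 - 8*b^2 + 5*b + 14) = b + 1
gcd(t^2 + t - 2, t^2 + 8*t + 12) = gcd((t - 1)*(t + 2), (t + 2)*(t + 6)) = t + 2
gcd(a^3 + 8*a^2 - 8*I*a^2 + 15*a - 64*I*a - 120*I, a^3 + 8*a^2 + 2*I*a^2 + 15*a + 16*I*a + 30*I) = a^2 + 8*a + 15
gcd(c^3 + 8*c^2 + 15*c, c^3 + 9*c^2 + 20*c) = c^2 + 5*c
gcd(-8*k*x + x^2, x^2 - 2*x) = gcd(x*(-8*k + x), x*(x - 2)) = x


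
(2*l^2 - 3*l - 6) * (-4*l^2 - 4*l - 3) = -8*l^4 + 4*l^3 + 30*l^2 + 33*l + 18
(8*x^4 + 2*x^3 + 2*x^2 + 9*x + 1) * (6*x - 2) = 48*x^5 - 4*x^4 + 8*x^3 + 50*x^2 - 12*x - 2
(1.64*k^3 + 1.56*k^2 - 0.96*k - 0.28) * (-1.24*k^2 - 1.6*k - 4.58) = -2.0336*k^5 - 4.5584*k^4 - 8.8168*k^3 - 5.2616*k^2 + 4.8448*k + 1.2824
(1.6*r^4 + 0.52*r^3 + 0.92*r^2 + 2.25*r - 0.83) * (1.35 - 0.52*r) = -0.832*r^5 + 1.8896*r^4 + 0.2236*r^3 + 0.0720000000000003*r^2 + 3.4691*r - 1.1205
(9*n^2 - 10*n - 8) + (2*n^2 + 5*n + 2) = 11*n^2 - 5*n - 6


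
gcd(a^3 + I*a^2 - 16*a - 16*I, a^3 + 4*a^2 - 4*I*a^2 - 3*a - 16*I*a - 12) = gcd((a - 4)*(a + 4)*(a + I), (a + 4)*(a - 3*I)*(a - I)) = a + 4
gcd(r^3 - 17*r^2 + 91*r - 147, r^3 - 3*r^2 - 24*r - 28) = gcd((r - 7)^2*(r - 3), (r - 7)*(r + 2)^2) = r - 7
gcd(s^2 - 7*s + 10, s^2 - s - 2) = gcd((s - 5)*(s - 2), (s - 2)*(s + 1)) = s - 2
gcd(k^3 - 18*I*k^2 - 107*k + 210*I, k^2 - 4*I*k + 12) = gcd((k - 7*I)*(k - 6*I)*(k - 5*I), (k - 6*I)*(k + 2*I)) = k - 6*I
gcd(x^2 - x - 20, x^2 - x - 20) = x^2 - x - 20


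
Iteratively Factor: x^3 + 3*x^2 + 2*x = (x)*(x^2 + 3*x + 2) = x*(x + 2)*(x + 1)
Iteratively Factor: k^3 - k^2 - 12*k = (k)*(k^2 - k - 12) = k*(k + 3)*(k - 4)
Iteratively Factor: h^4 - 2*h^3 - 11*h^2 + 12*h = (h - 4)*(h^3 + 2*h^2 - 3*h) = (h - 4)*(h - 1)*(h^2 + 3*h) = h*(h - 4)*(h - 1)*(h + 3)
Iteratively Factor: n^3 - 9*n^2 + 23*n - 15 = (n - 3)*(n^2 - 6*n + 5) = (n - 3)*(n - 1)*(n - 5)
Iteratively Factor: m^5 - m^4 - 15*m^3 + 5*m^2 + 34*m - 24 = (m - 1)*(m^4 - 15*m^2 - 10*m + 24) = (m - 4)*(m - 1)*(m^3 + 4*m^2 + m - 6) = (m - 4)*(m - 1)*(m + 2)*(m^2 + 2*m - 3) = (m - 4)*(m - 1)^2*(m + 2)*(m + 3)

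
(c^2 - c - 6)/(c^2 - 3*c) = (c + 2)/c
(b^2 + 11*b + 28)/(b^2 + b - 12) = (b + 7)/(b - 3)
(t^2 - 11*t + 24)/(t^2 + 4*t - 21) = (t - 8)/(t + 7)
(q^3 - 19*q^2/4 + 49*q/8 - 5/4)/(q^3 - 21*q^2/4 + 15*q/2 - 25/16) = 2*(q - 2)/(2*q - 5)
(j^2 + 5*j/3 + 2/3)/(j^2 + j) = (j + 2/3)/j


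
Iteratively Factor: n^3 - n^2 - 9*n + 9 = (n - 3)*(n^2 + 2*n - 3) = (n - 3)*(n - 1)*(n + 3)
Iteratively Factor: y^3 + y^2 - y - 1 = (y + 1)*(y^2 - 1) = (y + 1)^2*(y - 1)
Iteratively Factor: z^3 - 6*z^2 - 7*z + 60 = (z + 3)*(z^2 - 9*z + 20) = (z - 5)*(z + 3)*(z - 4)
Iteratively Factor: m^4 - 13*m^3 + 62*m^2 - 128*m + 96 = (m - 2)*(m^3 - 11*m^2 + 40*m - 48) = (m - 4)*(m - 2)*(m^2 - 7*m + 12) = (m - 4)^2*(m - 2)*(m - 3)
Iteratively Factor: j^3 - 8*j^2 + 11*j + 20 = (j - 5)*(j^2 - 3*j - 4) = (j - 5)*(j - 4)*(j + 1)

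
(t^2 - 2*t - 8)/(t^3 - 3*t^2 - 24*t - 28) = (t - 4)/(t^2 - 5*t - 14)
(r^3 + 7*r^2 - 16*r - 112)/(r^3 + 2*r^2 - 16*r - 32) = (r + 7)/(r + 2)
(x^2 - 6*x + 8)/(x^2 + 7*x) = (x^2 - 6*x + 8)/(x*(x + 7))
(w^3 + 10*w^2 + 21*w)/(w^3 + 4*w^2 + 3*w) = (w + 7)/(w + 1)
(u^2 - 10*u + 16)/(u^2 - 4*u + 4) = (u - 8)/(u - 2)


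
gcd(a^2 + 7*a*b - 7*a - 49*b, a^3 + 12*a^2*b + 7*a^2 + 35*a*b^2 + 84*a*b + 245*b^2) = a + 7*b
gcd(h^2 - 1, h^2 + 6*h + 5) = h + 1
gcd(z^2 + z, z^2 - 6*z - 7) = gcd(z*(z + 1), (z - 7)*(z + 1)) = z + 1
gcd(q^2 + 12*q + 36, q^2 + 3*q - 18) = q + 6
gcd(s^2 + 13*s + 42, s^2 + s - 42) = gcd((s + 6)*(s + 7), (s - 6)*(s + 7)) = s + 7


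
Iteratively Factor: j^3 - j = (j + 1)*(j^2 - j) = (j - 1)*(j + 1)*(j)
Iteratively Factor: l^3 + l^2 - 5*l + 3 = (l - 1)*(l^2 + 2*l - 3) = (l - 1)^2*(l + 3)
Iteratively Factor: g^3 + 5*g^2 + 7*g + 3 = (g + 3)*(g^2 + 2*g + 1) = (g + 1)*(g + 3)*(g + 1)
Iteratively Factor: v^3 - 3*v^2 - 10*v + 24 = (v - 4)*(v^2 + v - 6) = (v - 4)*(v + 3)*(v - 2)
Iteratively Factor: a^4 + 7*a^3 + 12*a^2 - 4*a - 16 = (a + 2)*(a^3 + 5*a^2 + 2*a - 8) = (a - 1)*(a + 2)*(a^2 + 6*a + 8) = (a - 1)*(a + 2)^2*(a + 4)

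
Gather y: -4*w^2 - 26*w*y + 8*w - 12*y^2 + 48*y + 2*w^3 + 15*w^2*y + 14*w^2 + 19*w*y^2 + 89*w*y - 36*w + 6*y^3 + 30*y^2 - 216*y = 2*w^3 + 10*w^2 - 28*w + 6*y^3 + y^2*(19*w + 18) + y*(15*w^2 + 63*w - 168)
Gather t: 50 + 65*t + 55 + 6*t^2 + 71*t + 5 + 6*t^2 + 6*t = 12*t^2 + 142*t + 110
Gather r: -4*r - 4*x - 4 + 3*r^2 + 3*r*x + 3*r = 3*r^2 + r*(3*x - 1) - 4*x - 4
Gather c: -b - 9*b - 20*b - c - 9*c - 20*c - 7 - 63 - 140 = -30*b - 30*c - 210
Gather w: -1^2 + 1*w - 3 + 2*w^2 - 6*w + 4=2*w^2 - 5*w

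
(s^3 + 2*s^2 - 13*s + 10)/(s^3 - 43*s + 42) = (s^2 + 3*s - 10)/(s^2 + s - 42)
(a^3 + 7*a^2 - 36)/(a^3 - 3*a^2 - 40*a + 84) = (a + 3)/(a - 7)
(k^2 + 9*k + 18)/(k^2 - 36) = (k + 3)/(k - 6)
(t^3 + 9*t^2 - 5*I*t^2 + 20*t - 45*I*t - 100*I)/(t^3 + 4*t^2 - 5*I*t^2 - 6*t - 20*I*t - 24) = (t^2 + 5*t*(1 - I) - 25*I)/(t^2 - 5*I*t - 6)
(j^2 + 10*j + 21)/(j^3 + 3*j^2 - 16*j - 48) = (j + 7)/(j^2 - 16)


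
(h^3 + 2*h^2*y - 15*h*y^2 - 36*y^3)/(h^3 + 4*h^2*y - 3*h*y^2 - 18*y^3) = (-h + 4*y)/(-h + 2*y)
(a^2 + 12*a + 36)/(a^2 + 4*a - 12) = (a + 6)/(a - 2)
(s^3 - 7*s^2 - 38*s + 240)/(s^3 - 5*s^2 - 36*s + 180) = (s - 8)/(s - 6)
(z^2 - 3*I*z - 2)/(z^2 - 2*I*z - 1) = (z - 2*I)/(z - I)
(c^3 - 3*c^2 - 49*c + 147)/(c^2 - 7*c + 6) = (c^3 - 3*c^2 - 49*c + 147)/(c^2 - 7*c + 6)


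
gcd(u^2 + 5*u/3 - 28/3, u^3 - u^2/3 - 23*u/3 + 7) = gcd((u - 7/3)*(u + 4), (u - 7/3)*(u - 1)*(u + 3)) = u - 7/3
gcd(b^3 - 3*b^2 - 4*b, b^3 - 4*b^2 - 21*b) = b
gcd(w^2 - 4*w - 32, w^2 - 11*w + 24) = w - 8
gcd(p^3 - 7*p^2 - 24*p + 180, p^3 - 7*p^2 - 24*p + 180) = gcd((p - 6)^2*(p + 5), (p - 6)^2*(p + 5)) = p^3 - 7*p^2 - 24*p + 180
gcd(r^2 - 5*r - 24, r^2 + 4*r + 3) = r + 3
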